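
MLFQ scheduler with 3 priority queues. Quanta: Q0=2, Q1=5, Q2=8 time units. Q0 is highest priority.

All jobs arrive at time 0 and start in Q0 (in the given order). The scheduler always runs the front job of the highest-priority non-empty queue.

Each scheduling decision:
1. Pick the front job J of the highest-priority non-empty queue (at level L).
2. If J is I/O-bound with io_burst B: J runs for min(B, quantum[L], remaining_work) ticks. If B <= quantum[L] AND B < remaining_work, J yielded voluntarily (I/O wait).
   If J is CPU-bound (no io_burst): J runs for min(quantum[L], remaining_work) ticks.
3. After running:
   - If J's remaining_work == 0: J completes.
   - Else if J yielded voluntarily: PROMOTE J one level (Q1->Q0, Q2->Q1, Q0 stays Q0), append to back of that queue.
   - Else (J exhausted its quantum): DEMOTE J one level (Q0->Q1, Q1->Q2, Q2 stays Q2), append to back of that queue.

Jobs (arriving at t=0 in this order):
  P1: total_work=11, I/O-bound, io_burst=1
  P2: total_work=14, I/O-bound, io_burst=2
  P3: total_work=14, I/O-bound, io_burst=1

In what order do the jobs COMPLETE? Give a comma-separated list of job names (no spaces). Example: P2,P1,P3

Answer: P2,P1,P3

Derivation:
t=0-1: P1@Q0 runs 1, rem=10, I/O yield, promote→Q0. Q0=[P2,P3,P1] Q1=[] Q2=[]
t=1-3: P2@Q0 runs 2, rem=12, I/O yield, promote→Q0. Q0=[P3,P1,P2] Q1=[] Q2=[]
t=3-4: P3@Q0 runs 1, rem=13, I/O yield, promote→Q0. Q0=[P1,P2,P3] Q1=[] Q2=[]
t=4-5: P1@Q0 runs 1, rem=9, I/O yield, promote→Q0. Q0=[P2,P3,P1] Q1=[] Q2=[]
t=5-7: P2@Q0 runs 2, rem=10, I/O yield, promote→Q0. Q0=[P3,P1,P2] Q1=[] Q2=[]
t=7-8: P3@Q0 runs 1, rem=12, I/O yield, promote→Q0. Q0=[P1,P2,P3] Q1=[] Q2=[]
t=8-9: P1@Q0 runs 1, rem=8, I/O yield, promote→Q0. Q0=[P2,P3,P1] Q1=[] Q2=[]
t=9-11: P2@Q0 runs 2, rem=8, I/O yield, promote→Q0. Q0=[P3,P1,P2] Q1=[] Q2=[]
t=11-12: P3@Q0 runs 1, rem=11, I/O yield, promote→Q0. Q0=[P1,P2,P3] Q1=[] Q2=[]
t=12-13: P1@Q0 runs 1, rem=7, I/O yield, promote→Q0. Q0=[P2,P3,P1] Q1=[] Q2=[]
t=13-15: P2@Q0 runs 2, rem=6, I/O yield, promote→Q0. Q0=[P3,P1,P2] Q1=[] Q2=[]
t=15-16: P3@Q0 runs 1, rem=10, I/O yield, promote→Q0. Q0=[P1,P2,P3] Q1=[] Q2=[]
t=16-17: P1@Q0 runs 1, rem=6, I/O yield, promote→Q0. Q0=[P2,P3,P1] Q1=[] Q2=[]
t=17-19: P2@Q0 runs 2, rem=4, I/O yield, promote→Q0. Q0=[P3,P1,P2] Q1=[] Q2=[]
t=19-20: P3@Q0 runs 1, rem=9, I/O yield, promote→Q0. Q0=[P1,P2,P3] Q1=[] Q2=[]
t=20-21: P1@Q0 runs 1, rem=5, I/O yield, promote→Q0. Q0=[P2,P3,P1] Q1=[] Q2=[]
t=21-23: P2@Q0 runs 2, rem=2, I/O yield, promote→Q0. Q0=[P3,P1,P2] Q1=[] Q2=[]
t=23-24: P3@Q0 runs 1, rem=8, I/O yield, promote→Q0. Q0=[P1,P2,P3] Q1=[] Q2=[]
t=24-25: P1@Q0 runs 1, rem=4, I/O yield, promote→Q0. Q0=[P2,P3,P1] Q1=[] Q2=[]
t=25-27: P2@Q0 runs 2, rem=0, completes. Q0=[P3,P1] Q1=[] Q2=[]
t=27-28: P3@Q0 runs 1, rem=7, I/O yield, promote→Q0. Q0=[P1,P3] Q1=[] Q2=[]
t=28-29: P1@Q0 runs 1, rem=3, I/O yield, promote→Q0. Q0=[P3,P1] Q1=[] Q2=[]
t=29-30: P3@Q0 runs 1, rem=6, I/O yield, promote→Q0. Q0=[P1,P3] Q1=[] Q2=[]
t=30-31: P1@Q0 runs 1, rem=2, I/O yield, promote→Q0. Q0=[P3,P1] Q1=[] Q2=[]
t=31-32: P3@Q0 runs 1, rem=5, I/O yield, promote→Q0. Q0=[P1,P3] Q1=[] Q2=[]
t=32-33: P1@Q0 runs 1, rem=1, I/O yield, promote→Q0. Q0=[P3,P1] Q1=[] Q2=[]
t=33-34: P3@Q0 runs 1, rem=4, I/O yield, promote→Q0. Q0=[P1,P3] Q1=[] Q2=[]
t=34-35: P1@Q0 runs 1, rem=0, completes. Q0=[P3] Q1=[] Q2=[]
t=35-36: P3@Q0 runs 1, rem=3, I/O yield, promote→Q0. Q0=[P3] Q1=[] Q2=[]
t=36-37: P3@Q0 runs 1, rem=2, I/O yield, promote→Q0. Q0=[P3] Q1=[] Q2=[]
t=37-38: P3@Q0 runs 1, rem=1, I/O yield, promote→Q0. Q0=[P3] Q1=[] Q2=[]
t=38-39: P3@Q0 runs 1, rem=0, completes. Q0=[] Q1=[] Q2=[]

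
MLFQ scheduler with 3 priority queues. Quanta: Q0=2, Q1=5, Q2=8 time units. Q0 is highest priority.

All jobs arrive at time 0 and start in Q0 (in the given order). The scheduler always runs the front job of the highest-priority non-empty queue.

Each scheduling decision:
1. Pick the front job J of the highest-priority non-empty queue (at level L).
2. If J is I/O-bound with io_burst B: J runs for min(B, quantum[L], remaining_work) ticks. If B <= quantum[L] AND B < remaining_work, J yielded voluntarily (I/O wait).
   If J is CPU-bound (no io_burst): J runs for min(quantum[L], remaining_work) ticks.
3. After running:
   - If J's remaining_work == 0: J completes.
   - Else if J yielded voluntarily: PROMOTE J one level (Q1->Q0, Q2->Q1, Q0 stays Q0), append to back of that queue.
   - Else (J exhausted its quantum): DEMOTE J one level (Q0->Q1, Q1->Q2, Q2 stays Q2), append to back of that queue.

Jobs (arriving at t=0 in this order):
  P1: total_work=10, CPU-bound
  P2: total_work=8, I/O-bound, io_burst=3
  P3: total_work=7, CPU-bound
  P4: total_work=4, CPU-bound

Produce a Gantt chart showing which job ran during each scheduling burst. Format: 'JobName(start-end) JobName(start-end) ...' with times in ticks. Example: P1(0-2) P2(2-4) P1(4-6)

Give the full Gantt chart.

Answer: P1(0-2) P2(2-4) P3(4-6) P4(6-8) P1(8-13) P2(13-16) P2(16-18) P3(18-23) P4(23-25) P2(25-26) P1(26-29)

Derivation:
t=0-2: P1@Q0 runs 2, rem=8, quantum used, demote→Q1. Q0=[P2,P3,P4] Q1=[P1] Q2=[]
t=2-4: P2@Q0 runs 2, rem=6, quantum used, demote→Q1. Q0=[P3,P4] Q1=[P1,P2] Q2=[]
t=4-6: P3@Q0 runs 2, rem=5, quantum used, demote→Q1. Q0=[P4] Q1=[P1,P2,P3] Q2=[]
t=6-8: P4@Q0 runs 2, rem=2, quantum used, demote→Q1. Q0=[] Q1=[P1,P2,P3,P4] Q2=[]
t=8-13: P1@Q1 runs 5, rem=3, quantum used, demote→Q2. Q0=[] Q1=[P2,P3,P4] Q2=[P1]
t=13-16: P2@Q1 runs 3, rem=3, I/O yield, promote→Q0. Q0=[P2] Q1=[P3,P4] Q2=[P1]
t=16-18: P2@Q0 runs 2, rem=1, quantum used, demote→Q1. Q0=[] Q1=[P3,P4,P2] Q2=[P1]
t=18-23: P3@Q1 runs 5, rem=0, completes. Q0=[] Q1=[P4,P2] Q2=[P1]
t=23-25: P4@Q1 runs 2, rem=0, completes. Q0=[] Q1=[P2] Q2=[P1]
t=25-26: P2@Q1 runs 1, rem=0, completes. Q0=[] Q1=[] Q2=[P1]
t=26-29: P1@Q2 runs 3, rem=0, completes. Q0=[] Q1=[] Q2=[]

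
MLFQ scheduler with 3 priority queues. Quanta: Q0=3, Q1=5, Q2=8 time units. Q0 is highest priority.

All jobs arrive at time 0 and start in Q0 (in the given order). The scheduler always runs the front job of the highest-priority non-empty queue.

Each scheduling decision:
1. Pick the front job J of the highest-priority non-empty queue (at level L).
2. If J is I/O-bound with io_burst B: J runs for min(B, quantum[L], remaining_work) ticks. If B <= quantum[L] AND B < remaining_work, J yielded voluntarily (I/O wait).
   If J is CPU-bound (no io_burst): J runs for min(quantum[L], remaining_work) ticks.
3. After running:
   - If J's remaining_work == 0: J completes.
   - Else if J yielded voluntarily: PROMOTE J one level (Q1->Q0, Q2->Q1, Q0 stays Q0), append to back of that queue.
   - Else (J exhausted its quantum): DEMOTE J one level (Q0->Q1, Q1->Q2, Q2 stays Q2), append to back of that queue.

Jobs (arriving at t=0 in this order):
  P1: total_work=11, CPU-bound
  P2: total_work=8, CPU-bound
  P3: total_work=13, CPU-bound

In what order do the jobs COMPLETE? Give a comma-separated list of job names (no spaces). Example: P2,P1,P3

t=0-3: P1@Q0 runs 3, rem=8, quantum used, demote→Q1. Q0=[P2,P3] Q1=[P1] Q2=[]
t=3-6: P2@Q0 runs 3, rem=5, quantum used, demote→Q1. Q0=[P3] Q1=[P1,P2] Q2=[]
t=6-9: P3@Q0 runs 3, rem=10, quantum used, demote→Q1. Q0=[] Q1=[P1,P2,P3] Q2=[]
t=9-14: P1@Q1 runs 5, rem=3, quantum used, demote→Q2. Q0=[] Q1=[P2,P3] Q2=[P1]
t=14-19: P2@Q1 runs 5, rem=0, completes. Q0=[] Q1=[P3] Q2=[P1]
t=19-24: P3@Q1 runs 5, rem=5, quantum used, demote→Q2. Q0=[] Q1=[] Q2=[P1,P3]
t=24-27: P1@Q2 runs 3, rem=0, completes. Q0=[] Q1=[] Q2=[P3]
t=27-32: P3@Q2 runs 5, rem=0, completes. Q0=[] Q1=[] Q2=[]

Answer: P2,P1,P3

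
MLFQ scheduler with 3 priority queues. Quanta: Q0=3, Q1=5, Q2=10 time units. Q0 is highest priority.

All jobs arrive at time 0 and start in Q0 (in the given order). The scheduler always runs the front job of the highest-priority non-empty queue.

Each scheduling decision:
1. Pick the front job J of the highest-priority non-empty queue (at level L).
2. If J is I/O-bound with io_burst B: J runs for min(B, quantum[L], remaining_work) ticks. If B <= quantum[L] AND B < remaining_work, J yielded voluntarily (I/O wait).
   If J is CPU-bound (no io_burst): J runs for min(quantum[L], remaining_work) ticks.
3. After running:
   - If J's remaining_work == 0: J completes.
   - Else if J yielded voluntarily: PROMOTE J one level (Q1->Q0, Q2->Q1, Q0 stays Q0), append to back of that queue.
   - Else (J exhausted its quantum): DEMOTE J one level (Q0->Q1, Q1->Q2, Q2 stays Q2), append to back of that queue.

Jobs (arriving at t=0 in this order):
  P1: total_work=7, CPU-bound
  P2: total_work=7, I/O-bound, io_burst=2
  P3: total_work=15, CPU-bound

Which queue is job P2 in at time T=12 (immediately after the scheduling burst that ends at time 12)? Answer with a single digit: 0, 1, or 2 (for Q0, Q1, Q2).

Answer: 0

Derivation:
t=0-3: P1@Q0 runs 3, rem=4, quantum used, demote→Q1. Q0=[P2,P3] Q1=[P1] Q2=[]
t=3-5: P2@Q0 runs 2, rem=5, I/O yield, promote→Q0. Q0=[P3,P2] Q1=[P1] Q2=[]
t=5-8: P3@Q0 runs 3, rem=12, quantum used, demote→Q1. Q0=[P2] Q1=[P1,P3] Q2=[]
t=8-10: P2@Q0 runs 2, rem=3, I/O yield, promote→Q0. Q0=[P2] Q1=[P1,P3] Q2=[]
t=10-12: P2@Q0 runs 2, rem=1, I/O yield, promote→Q0. Q0=[P2] Q1=[P1,P3] Q2=[]
t=12-13: P2@Q0 runs 1, rem=0, completes. Q0=[] Q1=[P1,P3] Q2=[]
t=13-17: P1@Q1 runs 4, rem=0, completes. Q0=[] Q1=[P3] Q2=[]
t=17-22: P3@Q1 runs 5, rem=7, quantum used, demote→Q2. Q0=[] Q1=[] Q2=[P3]
t=22-29: P3@Q2 runs 7, rem=0, completes. Q0=[] Q1=[] Q2=[]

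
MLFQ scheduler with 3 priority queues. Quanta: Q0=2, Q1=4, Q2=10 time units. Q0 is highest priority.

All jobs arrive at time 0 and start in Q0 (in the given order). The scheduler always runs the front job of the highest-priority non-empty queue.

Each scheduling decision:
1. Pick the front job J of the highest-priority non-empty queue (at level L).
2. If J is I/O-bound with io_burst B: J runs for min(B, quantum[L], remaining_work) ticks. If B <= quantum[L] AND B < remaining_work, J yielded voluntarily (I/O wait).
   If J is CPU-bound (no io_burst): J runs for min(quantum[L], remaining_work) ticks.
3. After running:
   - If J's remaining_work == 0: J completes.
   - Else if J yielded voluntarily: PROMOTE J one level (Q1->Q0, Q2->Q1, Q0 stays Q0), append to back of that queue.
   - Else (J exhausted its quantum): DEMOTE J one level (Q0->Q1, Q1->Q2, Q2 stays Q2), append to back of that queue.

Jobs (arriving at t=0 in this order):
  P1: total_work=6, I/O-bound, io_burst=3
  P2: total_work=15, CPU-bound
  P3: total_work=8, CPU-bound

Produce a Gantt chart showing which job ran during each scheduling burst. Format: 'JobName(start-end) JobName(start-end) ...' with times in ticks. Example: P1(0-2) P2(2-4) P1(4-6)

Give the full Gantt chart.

Answer: P1(0-2) P2(2-4) P3(4-6) P1(6-9) P1(9-10) P2(10-14) P3(14-18) P2(18-27) P3(27-29)

Derivation:
t=0-2: P1@Q0 runs 2, rem=4, quantum used, demote→Q1. Q0=[P2,P3] Q1=[P1] Q2=[]
t=2-4: P2@Q0 runs 2, rem=13, quantum used, demote→Q1. Q0=[P3] Q1=[P1,P2] Q2=[]
t=4-6: P3@Q0 runs 2, rem=6, quantum used, demote→Q1. Q0=[] Q1=[P1,P2,P3] Q2=[]
t=6-9: P1@Q1 runs 3, rem=1, I/O yield, promote→Q0. Q0=[P1] Q1=[P2,P3] Q2=[]
t=9-10: P1@Q0 runs 1, rem=0, completes. Q0=[] Q1=[P2,P3] Q2=[]
t=10-14: P2@Q1 runs 4, rem=9, quantum used, demote→Q2. Q0=[] Q1=[P3] Q2=[P2]
t=14-18: P3@Q1 runs 4, rem=2, quantum used, demote→Q2. Q0=[] Q1=[] Q2=[P2,P3]
t=18-27: P2@Q2 runs 9, rem=0, completes. Q0=[] Q1=[] Q2=[P3]
t=27-29: P3@Q2 runs 2, rem=0, completes. Q0=[] Q1=[] Q2=[]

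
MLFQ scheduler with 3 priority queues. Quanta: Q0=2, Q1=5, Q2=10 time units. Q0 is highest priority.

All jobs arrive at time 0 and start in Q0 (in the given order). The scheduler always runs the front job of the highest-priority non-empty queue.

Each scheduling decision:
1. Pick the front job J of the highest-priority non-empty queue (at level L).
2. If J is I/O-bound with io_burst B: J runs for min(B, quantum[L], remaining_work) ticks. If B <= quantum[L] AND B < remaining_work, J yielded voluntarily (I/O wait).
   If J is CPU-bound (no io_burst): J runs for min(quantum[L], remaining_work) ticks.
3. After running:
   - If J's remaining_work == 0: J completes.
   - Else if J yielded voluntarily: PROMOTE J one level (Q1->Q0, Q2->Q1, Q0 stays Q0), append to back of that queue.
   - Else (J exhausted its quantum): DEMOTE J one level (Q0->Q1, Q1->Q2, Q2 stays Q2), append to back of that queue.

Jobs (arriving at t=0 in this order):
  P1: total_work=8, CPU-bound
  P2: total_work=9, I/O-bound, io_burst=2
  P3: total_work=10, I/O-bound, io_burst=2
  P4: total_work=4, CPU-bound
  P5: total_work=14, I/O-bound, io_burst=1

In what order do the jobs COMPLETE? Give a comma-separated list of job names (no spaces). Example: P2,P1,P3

t=0-2: P1@Q0 runs 2, rem=6, quantum used, demote→Q1. Q0=[P2,P3,P4,P5] Q1=[P1] Q2=[]
t=2-4: P2@Q0 runs 2, rem=7, I/O yield, promote→Q0. Q0=[P3,P4,P5,P2] Q1=[P1] Q2=[]
t=4-6: P3@Q0 runs 2, rem=8, I/O yield, promote→Q0. Q0=[P4,P5,P2,P3] Q1=[P1] Q2=[]
t=6-8: P4@Q0 runs 2, rem=2, quantum used, demote→Q1. Q0=[P5,P2,P3] Q1=[P1,P4] Q2=[]
t=8-9: P5@Q0 runs 1, rem=13, I/O yield, promote→Q0. Q0=[P2,P3,P5] Q1=[P1,P4] Q2=[]
t=9-11: P2@Q0 runs 2, rem=5, I/O yield, promote→Q0. Q0=[P3,P5,P2] Q1=[P1,P4] Q2=[]
t=11-13: P3@Q0 runs 2, rem=6, I/O yield, promote→Q0. Q0=[P5,P2,P3] Q1=[P1,P4] Q2=[]
t=13-14: P5@Q0 runs 1, rem=12, I/O yield, promote→Q0. Q0=[P2,P3,P5] Q1=[P1,P4] Q2=[]
t=14-16: P2@Q0 runs 2, rem=3, I/O yield, promote→Q0. Q0=[P3,P5,P2] Q1=[P1,P4] Q2=[]
t=16-18: P3@Q0 runs 2, rem=4, I/O yield, promote→Q0. Q0=[P5,P2,P3] Q1=[P1,P4] Q2=[]
t=18-19: P5@Q0 runs 1, rem=11, I/O yield, promote→Q0. Q0=[P2,P3,P5] Q1=[P1,P4] Q2=[]
t=19-21: P2@Q0 runs 2, rem=1, I/O yield, promote→Q0. Q0=[P3,P5,P2] Q1=[P1,P4] Q2=[]
t=21-23: P3@Q0 runs 2, rem=2, I/O yield, promote→Q0. Q0=[P5,P2,P3] Q1=[P1,P4] Q2=[]
t=23-24: P5@Q0 runs 1, rem=10, I/O yield, promote→Q0. Q0=[P2,P3,P5] Q1=[P1,P4] Q2=[]
t=24-25: P2@Q0 runs 1, rem=0, completes. Q0=[P3,P5] Q1=[P1,P4] Q2=[]
t=25-27: P3@Q0 runs 2, rem=0, completes. Q0=[P5] Q1=[P1,P4] Q2=[]
t=27-28: P5@Q0 runs 1, rem=9, I/O yield, promote→Q0. Q0=[P5] Q1=[P1,P4] Q2=[]
t=28-29: P5@Q0 runs 1, rem=8, I/O yield, promote→Q0. Q0=[P5] Q1=[P1,P4] Q2=[]
t=29-30: P5@Q0 runs 1, rem=7, I/O yield, promote→Q0. Q0=[P5] Q1=[P1,P4] Q2=[]
t=30-31: P5@Q0 runs 1, rem=6, I/O yield, promote→Q0. Q0=[P5] Q1=[P1,P4] Q2=[]
t=31-32: P5@Q0 runs 1, rem=5, I/O yield, promote→Q0. Q0=[P5] Q1=[P1,P4] Q2=[]
t=32-33: P5@Q0 runs 1, rem=4, I/O yield, promote→Q0. Q0=[P5] Q1=[P1,P4] Q2=[]
t=33-34: P5@Q0 runs 1, rem=3, I/O yield, promote→Q0. Q0=[P5] Q1=[P1,P4] Q2=[]
t=34-35: P5@Q0 runs 1, rem=2, I/O yield, promote→Q0. Q0=[P5] Q1=[P1,P4] Q2=[]
t=35-36: P5@Q0 runs 1, rem=1, I/O yield, promote→Q0. Q0=[P5] Q1=[P1,P4] Q2=[]
t=36-37: P5@Q0 runs 1, rem=0, completes. Q0=[] Q1=[P1,P4] Q2=[]
t=37-42: P1@Q1 runs 5, rem=1, quantum used, demote→Q2. Q0=[] Q1=[P4] Q2=[P1]
t=42-44: P4@Q1 runs 2, rem=0, completes. Q0=[] Q1=[] Q2=[P1]
t=44-45: P1@Q2 runs 1, rem=0, completes. Q0=[] Q1=[] Q2=[]

Answer: P2,P3,P5,P4,P1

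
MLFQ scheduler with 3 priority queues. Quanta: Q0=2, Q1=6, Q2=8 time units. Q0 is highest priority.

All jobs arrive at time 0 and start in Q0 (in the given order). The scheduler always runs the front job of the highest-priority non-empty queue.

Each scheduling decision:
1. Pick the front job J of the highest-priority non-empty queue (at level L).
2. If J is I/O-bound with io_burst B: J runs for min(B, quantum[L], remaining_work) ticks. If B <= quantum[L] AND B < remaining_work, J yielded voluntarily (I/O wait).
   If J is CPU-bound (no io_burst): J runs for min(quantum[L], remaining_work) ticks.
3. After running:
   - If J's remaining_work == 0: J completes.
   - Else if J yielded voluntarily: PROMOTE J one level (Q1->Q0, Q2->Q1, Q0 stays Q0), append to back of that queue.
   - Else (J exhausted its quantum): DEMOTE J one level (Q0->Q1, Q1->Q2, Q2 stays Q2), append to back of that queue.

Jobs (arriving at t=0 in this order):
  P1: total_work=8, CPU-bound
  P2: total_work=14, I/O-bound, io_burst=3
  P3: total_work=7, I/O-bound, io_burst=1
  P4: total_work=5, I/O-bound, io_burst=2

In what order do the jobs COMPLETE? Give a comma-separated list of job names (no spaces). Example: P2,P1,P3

t=0-2: P1@Q0 runs 2, rem=6, quantum used, demote→Q1. Q0=[P2,P3,P4] Q1=[P1] Q2=[]
t=2-4: P2@Q0 runs 2, rem=12, quantum used, demote→Q1. Q0=[P3,P4] Q1=[P1,P2] Q2=[]
t=4-5: P3@Q0 runs 1, rem=6, I/O yield, promote→Q0. Q0=[P4,P3] Q1=[P1,P2] Q2=[]
t=5-7: P4@Q0 runs 2, rem=3, I/O yield, promote→Q0. Q0=[P3,P4] Q1=[P1,P2] Q2=[]
t=7-8: P3@Q0 runs 1, rem=5, I/O yield, promote→Q0. Q0=[P4,P3] Q1=[P1,P2] Q2=[]
t=8-10: P4@Q0 runs 2, rem=1, I/O yield, promote→Q0. Q0=[P3,P4] Q1=[P1,P2] Q2=[]
t=10-11: P3@Q0 runs 1, rem=4, I/O yield, promote→Q0. Q0=[P4,P3] Q1=[P1,P2] Q2=[]
t=11-12: P4@Q0 runs 1, rem=0, completes. Q0=[P3] Q1=[P1,P2] Q2=[]
t=12-13: P3@Q0 runs 1, rem=3, I/O yield, promote→Q0. Q0=[P3] Q1=[P1,P2] Q2=[]
t=13-14: P3@Q0 runs 1, rem=2, I/O yield, promote→Q0. Q0=[P3] Q1=[P1,P2] Q2=[]
t=14-15: P3@Q0 runs 1, rem=1, I/O yield, promote→Q0. Q0=[P3] Q1=[P1,P2] Q2=[]
t=15-16: P3@Q0 runs 1, rem=0, completes. Q0=[] Q1=[P1,P2] Q2=[]
t=16-22: P1@Q1 runs 6, rem=0, completes. Q0=[] Q1=[P2] Q2=[]
t=22-25: P2@Q1 runs 3, rem=9, I/O yield, promote→Q0. Q0=[P2] Q1=[] Q2=[]
t=25-27: P2@Q0 runs 2, rem=7, quantum used, demote→Q1. Q0=[] Q1=[P2] Q2=[]
t=27-30: P2@Q1 runs 3, rem=4, I/O yield, promote→Q0. Q0=[P2] Q1=[] Q2=[]
t=30-32: P2@Q0 runs 2, rem=2, quantum used, demote→Q1. Q0=[] Q1=[P2] Q2=[]
t=32-34: P2@Q1 runs 2, rem=0, completes. Q0=[] Q1=[] Q2=[]

Answer: P4,P3,P1,P2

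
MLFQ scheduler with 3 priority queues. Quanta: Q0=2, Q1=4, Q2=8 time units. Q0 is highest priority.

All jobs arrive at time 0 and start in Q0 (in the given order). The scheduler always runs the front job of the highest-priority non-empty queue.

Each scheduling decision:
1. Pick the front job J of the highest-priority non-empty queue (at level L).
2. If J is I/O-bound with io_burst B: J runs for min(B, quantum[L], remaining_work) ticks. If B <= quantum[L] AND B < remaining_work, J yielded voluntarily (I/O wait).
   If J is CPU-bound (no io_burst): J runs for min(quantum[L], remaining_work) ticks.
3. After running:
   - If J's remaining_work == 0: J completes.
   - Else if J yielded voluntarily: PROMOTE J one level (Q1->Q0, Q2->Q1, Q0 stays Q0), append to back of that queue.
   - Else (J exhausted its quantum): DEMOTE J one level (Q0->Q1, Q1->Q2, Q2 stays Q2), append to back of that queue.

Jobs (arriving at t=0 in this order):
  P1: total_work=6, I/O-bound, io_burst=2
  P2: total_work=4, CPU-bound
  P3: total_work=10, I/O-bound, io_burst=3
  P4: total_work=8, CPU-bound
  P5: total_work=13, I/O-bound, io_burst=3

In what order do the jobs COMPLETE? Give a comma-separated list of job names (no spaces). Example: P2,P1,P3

Answer: P1,P2,P3,P5,P4

Derivation:
t=0-2: P1@Q0 runs 2, rem=4, I/O yield, promote→Q0. Q0=[P2,P3,P4,P5,P1] Q1=[] Q2=[]
t=2-4: P2@Q0 runs 2, rem=2, quantum used, demote→Q1. Q0=[P3,P4,P5,P1] Q1=[P2] Q2=[]
t=4-6: P3@Q0 runs 2, rem=8, quantum used, demote→Q1. Q0=[P4,P5,P1] Q1=[P2,P3] Q2=[]
t=6-8: P4@Q0 runs 2, rem=6, quantum used, demote→Q1. Q0=[P5,P1] Q1=[P2,P3,P4] Q2=[]
t=8-10: P5@Q0 runs 2, rem=11, quantum used, demote→Q1. Q0=[P1] Q1=[P2,P3,P4,P5] Q2=[]
t=10-12: P1@Q0 runs 2, rem=2, I/O yield, promote→Q0. Q0=[P1] Q1=[P2,P3,P4,P5] Q2=[]
t=12-14: P1@Q0 runs 2, rem=0, completes. Q0=[] Q1=[P2,P3,P4,P5] Q2=[]
t=14-16: P2@Q1 runs 2, rem=0, completes. Q0=[] Q1=[P3,P4,P5] Q2=[]
t=16-19: P3@Q1 runs 3, rem=5, I/O yield, promote→Q0. Q0=[P3] Q1=[P4,P5] Q2=[]
t=19-21: P3@Q0 runs 2, rem=3, quantum used, demote→Q1. Q0=[] Q1=[P4,P5,P3] Q2=[]
t=21-25: P4@Q1 runs 4, rem=2, quantum used, demote→Q2. Q0=[] Q1=[P5,P3] Q2=[P4]
t=25-28: P5@Q1 runs 3, rem=8, I/O yield, promote→Q0. Q0=[P5] Q1=[P3] Q2=[P4]
t=28-30: P5@Q0 runs 2, rem=6, quantum used, demote→Q1. Q0=[] Q1=[P3,P5] Q2=[P4]
t=30-33: P3@Q1 runs 3, rem=0, completes. Q0=[] Q1=[P5] Q2=[P4]
t=33-36: P5@Q1 runs 3, rem=3, I/O yield, promote→Q0. Q0=[P5] Q1=[] Q2=[P4]
t=36-38: P5@Q0 runs 2, rem=1, quantum used, demote→Q1. Q0=[] Q1=[P5] Q2=[P4]
t=38-39: P5@Q1 runs 1, rem=0, completes. Q0=[] Q1=[] Q2=[P4]
t=39-41: P4@Q2 runs 2, rem=0, completes. Q0=[] Q1=[] Q2=[]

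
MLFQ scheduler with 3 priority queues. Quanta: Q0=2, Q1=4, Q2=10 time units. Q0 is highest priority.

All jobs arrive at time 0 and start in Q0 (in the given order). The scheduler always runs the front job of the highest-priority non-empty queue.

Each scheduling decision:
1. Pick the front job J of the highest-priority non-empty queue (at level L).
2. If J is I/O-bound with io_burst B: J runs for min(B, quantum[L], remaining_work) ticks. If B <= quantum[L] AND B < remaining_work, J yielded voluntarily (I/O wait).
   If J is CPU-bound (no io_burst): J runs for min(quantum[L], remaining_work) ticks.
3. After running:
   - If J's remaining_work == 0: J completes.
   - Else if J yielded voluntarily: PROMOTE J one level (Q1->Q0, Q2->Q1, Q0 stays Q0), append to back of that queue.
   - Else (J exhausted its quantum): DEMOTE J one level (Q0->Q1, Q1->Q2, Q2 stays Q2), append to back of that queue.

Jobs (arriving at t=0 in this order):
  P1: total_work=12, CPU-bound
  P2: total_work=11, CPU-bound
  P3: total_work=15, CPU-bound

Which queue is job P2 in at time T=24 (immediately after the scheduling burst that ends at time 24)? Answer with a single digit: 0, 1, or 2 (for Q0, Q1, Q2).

t=0-2: P1@Q0 runs 2, rem=10, quantum used, demote→Q1. Q0=[P2,P3] Q1=[P1] Q2=[]
t=2-4: P2@Q0 runs 2, rem=9, quantum used, demote→Q1. Q0=[P3] Q1=[P1,P2] Q2=[]
t=4-6: P3@Q0 runs 2, rem=13, quantum used, demote→Q1. Q0=[] Q1=[P1,P2,P3] Q2=[]
t=6-10: P1@Q1 runs 4, rem=6, quantum used, demote→Q2. Q0=[] Q1=[P2,P3] Q2=[P1]
t=10-14: P2@Q1 runs 4, rem=5, quantum used, demote→Q2. Q0=[] Q1=[P3] Q2=[P1,P2]
t=14-18: P3@Q1 runs 4, rem=9, quantum used, demote→Q2. Q0=[] Q1=[] Q2=[P1,P2,P3]
t=18-24: P1@Q2 runs 6, rem=0, completes. Q0=[] Q1=[] Q2=[P2,P3]
t=24-29: P2@Q2 runs 5, rem=0, completes. Q0=[] Q1=[] Q2=[P3]
t=29-38: P3@Q2 runs 9, rem=0, completes. Q0=[] Q1=[] Q2=[]

Answer: 2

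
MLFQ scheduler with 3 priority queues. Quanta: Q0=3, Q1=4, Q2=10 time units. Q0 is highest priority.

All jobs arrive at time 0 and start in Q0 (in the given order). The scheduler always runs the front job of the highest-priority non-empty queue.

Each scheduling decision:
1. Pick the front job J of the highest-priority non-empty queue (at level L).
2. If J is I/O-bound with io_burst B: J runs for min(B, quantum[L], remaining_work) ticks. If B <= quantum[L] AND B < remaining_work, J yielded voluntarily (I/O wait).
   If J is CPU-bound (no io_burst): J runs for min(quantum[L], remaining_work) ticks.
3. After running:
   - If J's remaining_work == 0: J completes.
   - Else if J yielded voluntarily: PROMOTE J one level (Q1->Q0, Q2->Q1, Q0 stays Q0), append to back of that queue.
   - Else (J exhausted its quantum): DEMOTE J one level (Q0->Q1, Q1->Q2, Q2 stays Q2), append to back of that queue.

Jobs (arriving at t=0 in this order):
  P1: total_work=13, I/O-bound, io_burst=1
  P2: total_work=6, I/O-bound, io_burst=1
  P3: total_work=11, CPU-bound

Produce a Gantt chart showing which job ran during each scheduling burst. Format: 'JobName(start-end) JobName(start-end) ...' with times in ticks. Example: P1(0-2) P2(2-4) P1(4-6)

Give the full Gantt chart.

t=0-1: P1@Q0 runs 1, rem=12, I/O yield, promote→Q0. Q0=[P2,P3,P1] Q1=[] Q2=[]
t=1-2: P2@Q0 runs 1, rem=5, I/O yield, promote→Q0. Q0=[P3,P1,P2] Q1=[] Q2=[]
t=2-5: P3@Q0 runs 3, rem=8, quantum used, demote→Q1. Q0=[P1,P2] Q1=[P3] Q2=[]
t=5-6: P1@Q0 runs 1, rem=11, I/O yield, promote→Q0. Q0=[P2,P1] Q1=[P3] Q2=[]
t=6-7: P2@Q0 runs 1, rem=4, I/O yield, promote→Q0. Q0=[P1,P2] Q1=[P3] Q2=[]
t=7-8: P1@Q0 runs 1, rem=10, I/O yield, promote→Q0. Q0=[P2,P1] Q1=[P3] Q2=[]
t=8-9: P2@Q0 runs 1, rem=3, I/O yield, promote→Q0. Q0=[P1,P2] Q1=[P3] Q2=[]
t=9-10: P1@Q0 runs 1, rem=9, I/O yield, promote→Q0. Q0=[P2,P1] Q1=[P3] Q2=[]
t=10-11: P2@Q0 runs 1, rem=2, I/O yield, promote→Q0. Q0=[P1,P2] Q1=[P3] Q2=[]
t=11-12: P1@Q0 runs 1, rem=8, I/O yield, promote→Q0. Q0=[P2,P1] Q1=[P3] Q2=[]
t=12-13: P2@Q0 runs 1, rem=1, I/O yield, promote→Q0. Q0=[P1,P2] Q1=[P3] Q2=[]
t=13-14: P1@Q0 runs 1, rem=7, I/O yield, promote→Q0. Q0=[P2,P1] Q1=[P3] Q2=[]
t=14-15: P2@Q0 runs 1, rem=0, completes. Q0=[P1] Q1=[P3] Q2=[]
t=15-16: P1@Q0 runs 1, rem=6, I/O yield, promote→Q0. Q0=[P1] Q1=[P3] Q2=[]
t=16-17: P1@Q0 runs 1, rem=5, I/O yield, promote→Q0. Q0=[P1] Q1=[P3] Q2=[]
t=17-18: P1@Q0 runs 1, rem=4, I/O yield, promote→Q0. Q0=[P1] Q1=[P3] Q2=[]
t=18-19: P1@Q0 runs 1, rem=3, I/O yield, promote→Q0. Q0=[P1] Q1=[P3] Q2=[]
t=19-20: P1@Q0 runs 1, rem=2, I/O yield, promote→Q0. Q0=[P1] Q1=[P3] Q2=[]
t=20-21: P1@Q0 runs 1, rem=1, I/O yield, promote→Q0. Q0=[P1] Q1=[P3] Q2=[]
t=21-22: P1@Q0 runs 1, rem=0, completes. Q0=[] Q1=[P3] Q2=[]
t=22-26: P3@Q1 runs 4, rem=4, quantum used, demote→Q2. Q0=[] Q1=[] Q2=[P3]
t=26-30: P3@Q2 runs 4, rem=0, completes. Q0=[] Q1=[] Q2=[]

Answer: P1(0-1) P2(1-2) P3(2-5) P1(5-6) P2(6-7) P1(7-8) P2(8-9) P1(9-10) P2(10-11) P1(11-12) P2(12-13) P1(13-14) P2(14-15) P1(15-16) P1(16-17) P1(17-18) P1(18-19) P1(19-20) P1(20-21) P1(21-22) P3(22-26) P3(26-30)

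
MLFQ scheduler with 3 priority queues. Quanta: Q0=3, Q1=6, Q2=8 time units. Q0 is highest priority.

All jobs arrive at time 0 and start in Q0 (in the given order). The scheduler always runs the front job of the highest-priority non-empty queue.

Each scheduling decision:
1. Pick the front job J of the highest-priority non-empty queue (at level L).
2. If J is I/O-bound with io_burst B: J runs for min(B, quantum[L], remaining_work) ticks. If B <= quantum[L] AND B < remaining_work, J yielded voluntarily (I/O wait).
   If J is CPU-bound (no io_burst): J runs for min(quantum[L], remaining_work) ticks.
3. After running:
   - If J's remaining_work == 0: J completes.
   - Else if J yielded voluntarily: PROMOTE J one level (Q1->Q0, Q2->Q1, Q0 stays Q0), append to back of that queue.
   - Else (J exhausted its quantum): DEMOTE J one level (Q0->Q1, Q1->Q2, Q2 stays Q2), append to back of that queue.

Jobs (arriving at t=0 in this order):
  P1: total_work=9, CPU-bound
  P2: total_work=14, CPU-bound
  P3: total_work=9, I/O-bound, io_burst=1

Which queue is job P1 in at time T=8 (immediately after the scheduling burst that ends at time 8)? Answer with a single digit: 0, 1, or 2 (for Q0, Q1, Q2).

Answer: 1

Derivation:
t=0-3: P1@Q0 runs 3, rem=6, quantum used, demote→Q1. Q0=[P2,P3] Q1=[P1] Q2=[]
t=3-6: P2@Q0 runs 3, rem=11, quantum used, demote→Q1. Q0=[P3] Q1=[P1,P2] Q2=[]
t=6-7: P3@Q0 runs 1, rem=8, I/O yield, promote→Q0. Q0=[P3] Q1=[P1,P2] Q2=[]
t=7-8: P3@Q0 runs 1, rem=7, I/O yield, promote→Q0. Q0=[P3] Q1=[P1,P2] Q2=[]
t=8-9: P3@Q0 runs 1, rem=6, I/O yield, promote→Q0. Q0=[P3] Q1=[P1,P2] Q2=[]
t=9-10: P3@Q0 runs 1, rem=5, I/O yield, promote→Q0. Q0=[P3] Q1=[P1,P2] Q2=[]
t=10-11: P3@Q0 runs 1, rem=4, I/O yield, promote→Q0. Q0=[P3] Q1=[P1,P2] Q2=[]
t=11-12: P3@Q0 runs 1, rem=3, I/O yield, promote→Q0. Q0=[P3] Q1=[P1,P2] Q2=[]
t=12-13: P3@Q0 runs 1, rem=2, I/O yield, promote→Q0. Q0=[P3] Q1=[P1,P2] Q2=[]
t=13-14: P3@Q0 runs 1, rem=1, I/O yield, promote→Q0. Q0=[P3] Q1=[P1,P2] Q2=[]
t=14-15: P3@Q0 runs 1, rem=0, completes. Q0=[] Q1=[P1,P2] Q2=[]
t=15-21: P1@Q1 runs 6, rem=0, completes. Q0=[] Q1=[P2] Q2=[]
t=21-27: P2@Q1 runs 6, rem=5, quantum used, demote→Q2. Q0=[] Q1=[] Q2=[P2]
t=27-32: P2@Q2 runs 5, rem=0, completes. Q0=[] Q1=[] Q2=[]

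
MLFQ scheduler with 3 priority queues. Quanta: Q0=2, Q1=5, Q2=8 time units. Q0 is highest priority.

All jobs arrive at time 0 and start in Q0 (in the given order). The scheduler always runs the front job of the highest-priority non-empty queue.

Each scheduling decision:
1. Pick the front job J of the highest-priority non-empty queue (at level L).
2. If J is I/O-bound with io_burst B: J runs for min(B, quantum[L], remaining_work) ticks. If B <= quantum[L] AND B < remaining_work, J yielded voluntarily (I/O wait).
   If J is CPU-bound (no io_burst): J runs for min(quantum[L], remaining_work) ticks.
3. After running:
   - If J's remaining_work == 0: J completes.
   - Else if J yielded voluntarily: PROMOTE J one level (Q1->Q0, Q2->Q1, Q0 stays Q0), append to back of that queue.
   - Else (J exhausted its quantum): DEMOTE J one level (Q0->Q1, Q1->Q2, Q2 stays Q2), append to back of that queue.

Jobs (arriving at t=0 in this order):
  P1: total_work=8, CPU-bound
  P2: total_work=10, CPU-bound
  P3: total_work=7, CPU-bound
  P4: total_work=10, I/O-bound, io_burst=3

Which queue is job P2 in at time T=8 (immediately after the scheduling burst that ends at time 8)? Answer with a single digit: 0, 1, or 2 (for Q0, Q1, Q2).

Answer: 1

Derivation:
t=0-2: P1@Q0 runs 2, rem=6, quantum used, demote→Q1. Q0=[P2,P3,P4] Q1=[P1] Q2=[]
t=2-4: P2@Q0 runs 2, rem=8, quantum used, demote→Q1. Q0=[P3,P4] Q1=[P1,P2] Q2=[]
t=4-6: P3@Q0 runs 2, rem=5, quantum used, demote→Q1. Q0=[P4] Q1=[P1,P2,P3] Q2=[]
t=6-8: P4@Q0 runs 2, rem=8, quantum used, demote→Q1. Q0=[] Q1=[P1,P2,P3,P4] Q2=[]
t=8-13: P1@Q1 runs 5, rem=1, quantum used, demote→Q2. Q0=[] Q1=[P2,P3,P4] Q2=[P1]
t=13-18: P2@Q1 runs 5, rem=3, quantum used, demote→Q2. Q0=[] Q1=[P3,P4] Q2=[P1,P2]
t=18-23: P3@Q1 runs 5, rem=0, completes. Q0=[] Q1=[P4] Q2=[P1,P2]
t=23-26: P4@Q1 runs 3, rem=5, I/O yield, promote→Q0. Q0=[P4] Q1=[] Q2=[P1,P2]
t=26-28: P4@Q0 runs 2, rem=3, quantum used, demote→Q1. Q0=[] Q1=[P4] Q2=[P1,P2]
t=28-31: P4@Q1 runs 3, rem=0, completes. Q0=[] Q1=[] Q2=[P1,P2]
t=31-32: P1@Q2 runs 1, rem=0, completes. Q0=[] Q1=[] Q2=[P2]
t=32-35: P2@Q2 runs 3, rem=0, completes. Q0=[] Q1=[] Q2=[]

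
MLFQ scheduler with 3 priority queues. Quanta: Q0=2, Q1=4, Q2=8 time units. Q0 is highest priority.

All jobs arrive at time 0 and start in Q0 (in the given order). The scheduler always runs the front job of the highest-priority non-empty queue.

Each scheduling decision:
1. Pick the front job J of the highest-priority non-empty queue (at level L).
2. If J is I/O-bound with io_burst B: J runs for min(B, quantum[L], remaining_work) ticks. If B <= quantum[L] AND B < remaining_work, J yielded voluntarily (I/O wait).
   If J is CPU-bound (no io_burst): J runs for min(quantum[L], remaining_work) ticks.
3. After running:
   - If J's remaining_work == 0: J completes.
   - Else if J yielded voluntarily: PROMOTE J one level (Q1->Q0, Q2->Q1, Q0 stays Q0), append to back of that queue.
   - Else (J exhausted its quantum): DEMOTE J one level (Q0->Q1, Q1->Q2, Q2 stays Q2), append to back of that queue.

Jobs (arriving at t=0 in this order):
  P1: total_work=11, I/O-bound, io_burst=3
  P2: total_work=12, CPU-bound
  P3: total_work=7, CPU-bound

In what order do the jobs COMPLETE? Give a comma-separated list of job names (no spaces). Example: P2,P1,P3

t=0-2: P1@Q0 runs 2, rem=9, quantum used, demote→Q1. Q0=[P2,P3] Q1=[P1] Q2=[]
t=2-4: P2@Q0 runs 2, rem=10, quantum used, demote→Q1. Q0=[P3] Q1=[P1,P2] Q2=[]
t=4-6: P3@Q0 runs 2, rem=5, quantum used, demote→Q1. Q0=[] Q1=[P1,P2,P3] Q2=[]
t=6-9: P1@Q1 runs 3, rem=6, I/O yield, promote→Q0. Q0=[P1] Q1=[P2,P3] Q2=[]
t=9-11: P1@Q0 runs 2, rem=4, quantum used, demote→Q1. Q0=[] Q1=[P2,P3,P1] Q2=[]
t=11-15: P2@Q1 runs 4, rem=6, quantum used, demote→Q2. Q0=[] Q1=[P3,P1] Q2=[P2]
t=15-19: P3@Q1 runs 4, rem=1, quantum used, demote→Q2. Q0=[] Q1=[P1] Q2=[P2,P3]
t=19-22: P1@Q1 runs 3, rem=1, I/O yield, promote→Q0. Q0=[P1] Q1=[] Q2=[P2,P3]
t=22-23: P1@Q0 runs 1, rem=0, completes. Q0=[] Q1=[] Q2=[P2,P3]
t=23-29: P2@Q2 runs 6, rem=0, completes. Q0=[] Q1=[] Q2=[P3]
t=29-30: P3@Q2 runs 1, rem=0, completes. Q0=[] Q1=[] Q2=[]

Answer: P1,P2,P3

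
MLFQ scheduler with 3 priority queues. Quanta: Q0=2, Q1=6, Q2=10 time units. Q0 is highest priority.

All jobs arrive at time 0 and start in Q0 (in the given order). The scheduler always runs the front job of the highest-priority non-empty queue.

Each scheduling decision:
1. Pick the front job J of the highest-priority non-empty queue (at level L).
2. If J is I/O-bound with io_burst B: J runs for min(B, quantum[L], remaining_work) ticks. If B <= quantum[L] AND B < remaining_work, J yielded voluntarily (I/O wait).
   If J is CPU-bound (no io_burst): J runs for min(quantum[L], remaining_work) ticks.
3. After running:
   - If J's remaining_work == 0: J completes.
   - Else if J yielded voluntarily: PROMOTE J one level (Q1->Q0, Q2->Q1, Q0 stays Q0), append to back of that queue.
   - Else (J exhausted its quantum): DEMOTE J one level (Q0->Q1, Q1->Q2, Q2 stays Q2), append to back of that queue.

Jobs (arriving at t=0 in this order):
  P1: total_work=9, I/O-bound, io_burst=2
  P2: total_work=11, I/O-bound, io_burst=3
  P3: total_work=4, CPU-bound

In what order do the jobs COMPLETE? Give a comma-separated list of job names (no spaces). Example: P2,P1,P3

t=0-2: P1@Q0 runs 2, rem=7, I/O yield, promote→Q0. Q0=[P2,P3,P1] Q1=[] Q2=[]
t=2-4: P2@Q0 runs 2, rem=9, quantum used, demote→Q1. Q0=[P3,P1] Q1=[P2] Q2=[]
t=4-6: P3@Q0 runs 2, rem=2, quantum used, demote→Q1. Q0=[P1] Q1=[P2,P3] Q2=[]
t=6-8: P1@Q0 runs 2, rem=5, I/O yield, promote→Q0. Q0=[P1] Q1=[P2,P3] Q2=[]
t=8-10: P1@Q0 runs 2, rem=3, I/O yield, promote→Q0. Q0=[P1] Q1=[P2,P3] Q2=[]
t=10-12: P1@Q0 runs 2, rem=1, I/O yield, promote→Q0. Q0=[P1] Q1=[P2,P3] Q2=[]
t=12-13: P1@Q0 runs 1, rem=0, completes. Q0=[] Q1=[P2,P3] Q2=[]
t=13-16: P2@Q1 runs 3, rem=6, I/O yield, promote→Q0. Q0=[P2] Q1=[P3] Q2=[]
t=16-18: P2@Q0 runs 2, rem=4, quantum used, demote→Q1. Q0=[] Q1=[P3,P2] Q2=[]
t=18-20: P3@Q1 runs 2, rem=0, completes. Q0=[] Q1=[P2] Q2=[]
t=20-23: P2@Q1 runs 3, rem=1, I/O yield, promote→Q0. Q0=[P2] Q1=[] Q2=[]
t=23-24: P2@Q0 runs 1, rem=0, completes. Q0=[] Q1=[] Q2=[]

Answer: P1,P3,P2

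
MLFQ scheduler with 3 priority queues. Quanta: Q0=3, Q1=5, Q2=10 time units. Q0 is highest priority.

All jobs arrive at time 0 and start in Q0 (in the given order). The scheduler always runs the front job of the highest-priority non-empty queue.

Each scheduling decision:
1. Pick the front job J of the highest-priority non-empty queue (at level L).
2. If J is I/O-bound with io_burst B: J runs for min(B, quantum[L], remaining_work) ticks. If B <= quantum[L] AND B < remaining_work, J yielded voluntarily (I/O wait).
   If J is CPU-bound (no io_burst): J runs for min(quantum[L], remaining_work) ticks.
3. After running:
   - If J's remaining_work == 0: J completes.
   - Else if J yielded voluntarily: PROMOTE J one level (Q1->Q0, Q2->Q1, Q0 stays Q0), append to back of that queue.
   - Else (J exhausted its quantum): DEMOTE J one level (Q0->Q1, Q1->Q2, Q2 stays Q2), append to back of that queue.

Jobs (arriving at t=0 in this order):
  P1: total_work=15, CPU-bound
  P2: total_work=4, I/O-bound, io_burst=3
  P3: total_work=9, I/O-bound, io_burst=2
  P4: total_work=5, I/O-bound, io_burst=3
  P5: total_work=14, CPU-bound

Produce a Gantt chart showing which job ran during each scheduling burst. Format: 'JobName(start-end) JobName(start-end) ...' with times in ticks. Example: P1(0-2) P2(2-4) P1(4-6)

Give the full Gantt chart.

Answer: P1(0-3) P2(3-6) P3(6-8) P4(8-11) P5(11-14) P2(14-15) P3(15-17) P4(17-19) P3(19-21) P3(21-23) P3(23-24) P1(24-29) P5(29-34) P1(34-41) P5(41-47)

Derivation:
t=0-3: P1@Q0 runs 3, rem=12, quantum used, demote→Q1. Q0=[P2,P3,P4,P5] Q1=[P1] Q2=[]
t=3-6: P2@Q0 runs 3, rem=1, I/O yield, promote→Q0. Q0=[P3,P4,P5,P2] Q1=[P1] Q2=[]
t=6-8: P3@Q0 runs 2, rem=7, I/O yield, promote→Q0. Q0=[P4,P5,P2,P3] Q1=[P1] Q2=[]
t=8-11: P4@Q0 runs 3, rem=2, I/O yield, promote→Q0. Q0=[P5,P2,P3,P4] Q1=[P1] Q2=[]
t=11-14: P5@Q0 runs 3, rem=11, quantum used, demote→Q1. Q0=[P2,P3,P4] Q1=[P1,P5] Q2=[]
t=14-15: P2@Q0 runs 1, rem=0, completes. Q0=[P3,P4] Q1=[P1,P5] Q2=[]
t=15-17: P3@Q0 runs 2, rem=5, I/O yield, promote→Q0. Q0=[P4,P3] Q1=[P1,P5] Q2=[]
t=17-19: P4@Q0 runs 2, rem=0, completes. Q0=[P3] Q1=[P1,P5] Q2=[]
t=19-21: P3@Q0 runs 2, rem=3, I/O yield, promote→Q0. Q0=[P3] Q1=[P1,P5] Q2=[]
t=21-23: P3@Q0 runs 2, rem=1, I/O yield, promote→Q0. Q0=[P3] Q1=[P1,P5] Q2=[]
t=23-24: P3@Q0 runs 1, rem=0, completes. Q0=[] Q1=[P1,P5] Q2=[]
t=24-29: P1@Q1 runs 5, rem=7, quantum used, demote→Q2. Q0=[] Q1=[P5] Q2=[P1]
t=29-34: P5@Q1 runs 5, rem=6, quantum used, demote→Q2. Q0=[] Q1=[] Q2=[P1,P5]
t=34-41: P1@Q2 runs 7, rem=0, completes. Q0=[] Q1=[] Q2=[P5]
t=41-47: P5@Q2 runs 6, rem=0, completes. Q0=[] Q1=[] Q2=[]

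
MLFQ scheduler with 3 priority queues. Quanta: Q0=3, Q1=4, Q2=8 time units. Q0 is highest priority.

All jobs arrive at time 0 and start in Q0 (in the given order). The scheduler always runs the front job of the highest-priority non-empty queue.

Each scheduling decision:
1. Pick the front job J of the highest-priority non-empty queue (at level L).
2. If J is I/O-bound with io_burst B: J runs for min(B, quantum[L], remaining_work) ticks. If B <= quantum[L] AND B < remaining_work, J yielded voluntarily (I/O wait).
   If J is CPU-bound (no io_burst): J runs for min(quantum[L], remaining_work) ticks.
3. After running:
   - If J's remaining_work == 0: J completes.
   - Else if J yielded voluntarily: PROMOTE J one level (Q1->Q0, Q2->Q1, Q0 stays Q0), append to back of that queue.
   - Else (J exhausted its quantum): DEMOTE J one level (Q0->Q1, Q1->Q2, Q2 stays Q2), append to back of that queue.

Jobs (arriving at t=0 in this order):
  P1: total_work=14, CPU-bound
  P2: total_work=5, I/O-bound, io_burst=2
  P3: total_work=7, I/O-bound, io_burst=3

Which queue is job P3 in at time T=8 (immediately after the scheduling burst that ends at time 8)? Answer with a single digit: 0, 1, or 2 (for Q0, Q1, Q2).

t=0-3: P1@Q0 runs 3, rem=11, quantum used, demote→Q1. Q0=[P2,P3] Q1=[P1] Q2=[]
t=3-5: P2@Q0 runs 2, rem=3, I/O yield, promote→Q0. Q0=[P3,P2] Q1=[P1] Q2=[]
t=5-8: P3@Q0 runs 3, rem=4, I/O yield, promote→Q0. Q0=[P2,P3] Q1=[P1] Q2=[]
t=8-10: P2@Q0 runs 2, rem=1, I/O yield, promote→Q0. Q0=[P3,P2] Q1=[P1] Q2=[]
t=10-13: P3@Q0 runs 3, rem=1, I/O yield, promote→Q0. Q0=[P2,P3] Q1=[P1] Q2=[]
t=13-14: P2@Q0 runs 1, rem=0, completes. Q0=[P3] Q1=[P1] Q2=[]
t=14-15: P3@Q0 runs 1, rem=0, completes. Q0=[] Q1=[P1] Q2=[]
t=15-19: P1@Q1 runs 4, rem=7, quantum used, demote→Q2. Q0=[] Q1=[] Q2=[P1]
t=19-26: P1@Q2 runs 7, rem=0, completes. Q0=[] Q1=[] Q2=[]

Answer: 0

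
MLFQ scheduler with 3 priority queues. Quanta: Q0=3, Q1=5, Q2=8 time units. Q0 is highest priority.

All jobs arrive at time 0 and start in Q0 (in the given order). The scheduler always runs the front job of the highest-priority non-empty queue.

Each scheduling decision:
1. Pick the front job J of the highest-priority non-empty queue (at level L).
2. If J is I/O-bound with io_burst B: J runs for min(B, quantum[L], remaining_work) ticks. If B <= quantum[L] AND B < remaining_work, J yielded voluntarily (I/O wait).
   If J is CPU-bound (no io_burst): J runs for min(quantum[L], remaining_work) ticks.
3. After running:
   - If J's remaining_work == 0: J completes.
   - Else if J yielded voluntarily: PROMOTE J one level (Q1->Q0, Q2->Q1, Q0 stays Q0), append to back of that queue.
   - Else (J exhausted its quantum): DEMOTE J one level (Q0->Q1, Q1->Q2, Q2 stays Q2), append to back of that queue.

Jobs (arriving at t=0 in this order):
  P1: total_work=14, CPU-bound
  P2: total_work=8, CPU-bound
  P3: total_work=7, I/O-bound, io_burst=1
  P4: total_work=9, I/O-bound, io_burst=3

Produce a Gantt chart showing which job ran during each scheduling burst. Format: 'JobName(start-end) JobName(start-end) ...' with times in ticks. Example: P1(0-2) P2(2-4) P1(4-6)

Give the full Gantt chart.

Answer: P1(0-3) P2(3-6) P3(6-7) P4(7-10) P3(10-11) P4(11-14) P3(14-15) P4(15-18) P3(18-19) P3(19-20) P3(20-21) P3(21-22) P1(22-27) P2(27-32) P1(32-38)

Derivation:
t=0-3: P1@Q0 runs 3, rem=11, quantum used, demote→Q1. Q0=[P2,P3,P4] Q1=[P1] Q2=[]
t=3-6: P2@Q0 runs 3, rem=5, quantum used, demote→Q1. Q0=[P3,P4] Q1=[P1,P2] Q2=[]
t=6-7: P3@Q0 runs 1, rem=6, I/O yield, promote→Q0. Q0=[P4,P3] Q1=[P1,P2] Q2=[]
t=7-10: P4@Q0 runs 3, rem=6, I/O yield, promote→Q0. Q0=[P3,P4] Q1=[P1,P2] Q2=[]
t=10-11: P3@Q0 runs 1, rem=5, I/O yield, promote→Q0. Q0=[P4,P3] Q1=[P1,P2] Q2=[]
t=11-14: P4@Q0 runs 3, rem=3, I/O yield, promote→Q0. Q0=[P3,P4] Q1=[P1,P2] Q2=[]
t=14-15: P3@Q0 runs 1, rem=4, I/O yield, promote→Q0. Q0=[P4,P3] Q1=[P1,P2] Q2=[]
t=15-18: P4@Q0 runs 3, rem=0, completes. Q0=[P3] Q1=[P1,P2] Q2=[]
t=18-19: P3@Q0 runs 1, rem=3, I/O yield, promote→Q0. Q0=[P3] Q1=[P1,P2] Q2=[]
t=19-20: P3@Q0 runs 1, rem=2, I/O yield, promote→Q0. Q0=[P3] Q1=[P1,P2] Q2=[]
t=20-21: P3@Q0 runs 1, rem=1, I/O yield, promote→Q0. Q0=[P3] Q1=[P1,P2] Q2=[]
t=21-22: P3@Q0 runs 1, rem=0, completes. Q0=[] Q1=[P1,P2] Q2=[]
t=22-27: P1@Q1 runs 5, rem=6, quantum used, demote→Q2. Q0=[] Q1=[P2] Q2=[P1]
t=27-32: P2@Q1 runs 5, rem=0, completes. Q0=[] Q1=[] Q2=[P1]
t=32-38: P1@Q2 runs 6, rem=0, completes. Q0=[] Q1=[] Q2=[]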